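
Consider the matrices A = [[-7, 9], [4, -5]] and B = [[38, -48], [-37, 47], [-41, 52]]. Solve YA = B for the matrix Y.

A is on the right of Y, so right-multiply by A⁻¹: Y = BA⁻¹.
det A = -1, so A⁻¹ = [[5, 9], [4, 7]].
Y = BA⁻¹ = [[38, -48], [-37, 47], [-41, 52]] · [[5, 9], [4, 7]] = [[-2, 6], [3, -4], [3, -5]].

Y = [[-2, 6], [3, -4], [3, -5]]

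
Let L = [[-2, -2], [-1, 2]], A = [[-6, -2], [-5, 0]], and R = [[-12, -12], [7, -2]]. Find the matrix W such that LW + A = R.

LW = R − A = [[-6, -10], [12, -2]].
Left-multiplying both sides by L⁻¹ gives W = L⁻¹(R − A).
L has determinant -6; L⁻¹ = [[-1/3, -1/3], [-1/6, 1/3]].
W = L⁻¹(R − A) = [[-2, 4], [5, 1]].

W = [[-2, 4], [5, 1]]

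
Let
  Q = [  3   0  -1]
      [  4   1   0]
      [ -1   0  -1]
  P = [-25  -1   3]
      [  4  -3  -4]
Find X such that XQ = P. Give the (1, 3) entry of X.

3

Right-multiplying both sides by Q⁻¹ gives X = PQ⁻¹.
det Q = -4, so Q⁻¹ = [[1/4, 0, -1/4], [-1, 1, 1], [-1/4, 0, -3/4]].
X = PQ⁻¹ = [[-25, -1, 3], [4, -3, -4]] · [[1/4, 0, -1/4], [-1, 1, 1], [-1/4, 0, -3/4]] = [[-6, -1, 3], [5, -3, -1]].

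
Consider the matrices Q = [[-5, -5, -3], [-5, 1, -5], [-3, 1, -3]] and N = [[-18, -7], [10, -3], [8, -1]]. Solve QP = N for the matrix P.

P = [[-2, -3], [5, 2], [1, 4]]

Since Q multiplies P on the left, P = Q⁻¹N.
det Q = -4, so Q⁻¹ = [[-1/2, 9/2, -7], [0, -3/2, 5/2], [1/2, -5, 15/2]].
P = Q⁻¹N = [[-1/2, 9/2, -7], [0, -3/2, 5/2], [1/2, -5, 15/2]] · [[-18, -7], [10, -3], [8, -1]] = [[-2, -3], [5, 2], [1, 4]].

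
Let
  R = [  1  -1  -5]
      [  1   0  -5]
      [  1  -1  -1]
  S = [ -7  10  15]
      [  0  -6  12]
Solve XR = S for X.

X = [[-5, 3, -5], [3, -6, 3]]

Since R sits to the right of X, X = SR⁻¹.
det R = 4, so R⁻¹ = [[-5/4, 1, 5/4], [-1, 1, 0], [-1/4, 0, 1/4]].
X = SR⁻¹ = [[-7, 10, 15], [0, -6, 12]] · [[-5/4, 1, 5/4], [-1, 1, 0], [-1/4, 0, 1/4]] = [[-5, 3, -5], [3, -6, 3]].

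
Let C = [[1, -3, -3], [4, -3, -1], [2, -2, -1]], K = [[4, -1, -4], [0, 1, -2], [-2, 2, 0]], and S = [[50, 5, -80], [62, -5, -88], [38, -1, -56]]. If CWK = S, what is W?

Left-multiply by C⁻¹ and right-multiply by K⁻¹: W = C⁻¹SK⁻¹.
C has determinant 1; C⁻¹ = [[1, 3, -6], [2, 5, -11], [-2, -4, 9]].
det K = 4; the adjugate gives K⁻¹ = [[1, -2, 3/2], [1, -2, 2], [1/2, -3/2, 1]].
C⁻¹S = [[8, -4, -8], [-8, -4, 16], [-6, 1, 8]].
W = (C⁻¹S)K⁻¹ = [[0, 4, -4], [-4, 0, -4], [-1, -2, 1]].

W = [[0, 4, -4], [-4, 0, -4], [-1, -2, 1]]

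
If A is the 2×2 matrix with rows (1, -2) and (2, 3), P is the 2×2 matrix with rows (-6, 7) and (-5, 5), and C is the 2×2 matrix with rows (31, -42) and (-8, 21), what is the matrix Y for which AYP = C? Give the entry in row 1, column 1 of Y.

-1

Isolating Y: multiply by A⁻¹ from the left and P⁻¹ from the right, so Y = A⁻¹CP⁻¹.
det A = 7, so A⁻¹ = [[3/7, 2/7], [-2/7, 1/7]].
det P = 5; the adjugate gives P⁻¹ = [[1, -7/5], [1, -6/5]].
A⁻¹C = [[11, -12], [-10, 15]].
Y = (A⁻¹C)P⁻¹ = [[-1, -1], [5, -4]].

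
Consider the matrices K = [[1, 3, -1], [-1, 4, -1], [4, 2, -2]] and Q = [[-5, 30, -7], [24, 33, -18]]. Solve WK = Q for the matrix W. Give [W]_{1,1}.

4

Right-multiplying both sides by K⁻¹ gives W = QK⁻¹.
det K = -6; the adjugate gives K⁻¹ = [[1, -2/3, -1/6], [1, -1/3, -1/3], [3, -5/3, -7/6]].
W = QK⁻¹ = [[-5, 30, -7], [24, 33, -18]] · [[1, -2/3, -1/6], [1, -1/3, -1/3], [3, -5/3, -7/6]] = [[4, 5, -1], [3, 3, 6]].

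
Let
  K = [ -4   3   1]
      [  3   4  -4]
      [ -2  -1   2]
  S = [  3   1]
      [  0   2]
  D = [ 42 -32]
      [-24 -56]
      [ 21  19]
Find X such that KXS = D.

Isolating X: multiply by K⁻¹ from the left and S⁻¹ from the right, so X = K⁻¹DS⁻¹.
K has determinant -5; K⁻¹ = [[-4/5, 7/5, 16/5], [-2/5, 6/5, 13/5], [-1, 2, 5]].
det S = 6; the adjugate gives S⁻¹ = [[1/3, -1/6], [0, 1/2]].
K⁻¹D = [[0, 8], [9, -5], [15, 15]].
X = (K⁻¹D)S⁻¹ = [[0, 4], [3, -4], [5, 5]].

X = [[0, 4], [3, -4], [5, 5]]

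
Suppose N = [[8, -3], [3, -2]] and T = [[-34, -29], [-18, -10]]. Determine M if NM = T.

M = [[-2, -4], [6, -1]]

Since N multiplies M on the left, M = N⁻¹T.
det N = -7; the adjugate gives N⁻¹ = [[2/7, -3/7], [3/7, -8/7]].
M = N⁻¹T = [[2/7, -3/7], [3/7, -8/7]] · [[-34, -29], [-18, -10]] = [[-2, -4], [6, -1]].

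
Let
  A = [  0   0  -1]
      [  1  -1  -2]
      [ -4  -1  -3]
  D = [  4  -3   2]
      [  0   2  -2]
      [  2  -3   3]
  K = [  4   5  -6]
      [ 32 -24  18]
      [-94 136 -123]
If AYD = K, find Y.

Isolating Y: multiply by A⁻¹ from the left and D⁻¹ from the right, so Y = A⁻¹KD⁻¹.
det A = 5, so A⁻¹ = [[1/5, 1/5, -1/5], [11/5, -4/5, -1/5], [-1, 0, 0]].
det D = 4; the adjugate gives D⁻¹ = [[0, 3/4, 1/2], [-1, 2, 2], [-1, 3/2, 2]].
A⁻¹K = [[26, -31, 27], [2, 3, -3], [-4, -5, 6]].
Y = (A⁻¹K)D⁻¹ = [[4, -2, 5], [0, 3, 1], [-1, -4, 0]].

Y = [[4, -2, 5], [0, 3, 1], [-1, -4, 0]]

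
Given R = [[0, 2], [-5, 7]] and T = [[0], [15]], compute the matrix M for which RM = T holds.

M = [[-3], [0]]

R is on the left of M, so left-multiply by R⁻¹: M = R⁻¹T.
R has determinant 10; R⁻¹ = [[7/10, -1/5], [1/2, 0]].
M = R⁻¹T = [[7/10, -1/5], [1/2, 0]] · [[0], [15]] = [[-3], [0]].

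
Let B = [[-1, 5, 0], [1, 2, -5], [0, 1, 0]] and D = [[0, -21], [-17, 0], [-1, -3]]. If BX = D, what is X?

X = [[-5, 6], [-1, -3], [2, 0]]

Left-multiplying both sides by B⁻¹ gives X = B⁻¹D.
B has determinant -5; B⁻¹ = [[-1, 0, 5], [0, 0, 1], [-1/5, -1/5, 7/5]].
X = B⁻¹D = [[-1, 0, 5], [0, 0, 1], [-1/5, -1/5, 7/5]] · [[0, -21], [-17, 0], [-1, -3]] = [[-5, 6], [-1, -3], [2, 0]].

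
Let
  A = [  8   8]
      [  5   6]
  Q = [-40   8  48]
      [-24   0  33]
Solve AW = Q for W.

W = [[-6, 6, 3], [1, -5, 3]]

Since A multiplies W on the left, W = A⁻¹Q.
A has determinant 8; A⁻¹ = [[3/4, -1], [-5/8, 1]].
W = A⁻¹Q = [[3/4, -1], [-5/8, 1]] · [[-40, 8, 48], [-24, 0, 33]] = [[-6, 6, 3], [1, -5, 3]].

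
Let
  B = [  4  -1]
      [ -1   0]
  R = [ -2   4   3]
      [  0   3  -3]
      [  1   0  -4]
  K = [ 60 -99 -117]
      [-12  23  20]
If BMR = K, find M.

M = B⁻¹KR⁻¹ (apply B⁻¹ on the left and R⁻¹ on the right).
det B = -1, so B⁻¹ = [[0, -1], [-1, -4]].
R has determinant 3; R⁻¹ = [[-4, 16/3, -7], [-1, 5/3, -2], [-1, 4/3, -2]].
B⁻¹K = [[12, -23, -20], [-12, 7, 37]].
M = (B⁻¹K)R⁻¹ = [[-5, -1, 2], [4, -3, -4]].

M = [[-5, -1, 2], [4, -3, -4]]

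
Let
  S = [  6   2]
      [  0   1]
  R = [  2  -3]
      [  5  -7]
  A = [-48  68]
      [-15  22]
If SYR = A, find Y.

Y = [[1, -1], [-5, -1]]

Left-multiply by S⁻¹ and right-multiply by R⁻¹: Y = S⁻¹AR⁻¹.
S has determinant 6; S⁻¹ = [[1/6, -1/3], [0, 1]].
det R = 1; the adjugate gives R⁻¹ = [[-7, 3], [-5, 2]].
S⁻¹A = [[-3, 4], [-15, 22]].
Y = (S⁻¹A)R⁻¹ = [[1, -1], [-5, -1]].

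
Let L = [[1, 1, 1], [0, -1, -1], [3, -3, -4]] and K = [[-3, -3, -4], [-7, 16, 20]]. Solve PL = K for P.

P = [[-6, -6, 1], [5, 1, -4]]

L is on the right of P, so right-multiply by L⁻¹: P = KL⁻¹.
det L = 1; the adjugate gives L⁻¹ = [[1, 1, 0], [-3, -7, 1], [3, 6, -1]].
P = KL⁻¹ = [[-3, -3, -4], [-7, 16, 20]] · [[1, 1, 0], [-3, -7, 1], [3, 6, -1]] = [[-6, -6, 1], [5, 1, -4]].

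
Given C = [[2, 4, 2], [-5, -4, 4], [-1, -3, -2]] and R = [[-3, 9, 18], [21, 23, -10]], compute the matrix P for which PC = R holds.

Right-multiplying both sides by C⁻¹ gives P = RC⁻¹.
det C = 6, so C⁻¹ = [[10/3, 1/3, 4], [-7/3, -1/3, -3], [11/6, 1/3, 2]].
P = RC⁻¹ = [[-3, 9, 18], [21, 23, -10]] · [[10/3, 1/3, 4], [-7/3, -1/3, -3], [11/6, 1/3, 2]] = [[2, 2, -3], [-2, -4, -5]].

P = [[2, 2, -3], [-2, -4, -5]]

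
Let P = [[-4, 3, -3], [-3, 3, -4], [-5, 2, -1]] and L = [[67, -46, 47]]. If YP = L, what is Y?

Y = [[-6, -6, -5]]

P is on the right of Y, so right-multiply by P⁻¹: Y = LP⁻¹.
det P = 4, so P⁻¹ = [[5/4, -3/4, -3/4], [17/4, -11/4, -7/4], [9/4, -7/4, -3/4]].
Y = LP⁻¹ = [[67, -46, 47]] · [[5/4, -3/4, -3/4], [17/4, -11/4, -7/4], [9/4, -7/4, -3/4]] = [[-6, -6, -5]].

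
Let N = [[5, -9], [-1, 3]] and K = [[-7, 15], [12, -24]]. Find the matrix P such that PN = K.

P = [[-1, 2], [2, -2]]

Since N sits to the right of P, P = KN⁻¹.
det N = 6, so N⁻¹ = [[1/2, 3/2], [1/6, 5/6]].
P = KN⁻¹ = [[-7, 15], [12, -24]] · [[1/2, 3/2], [1/6, 5/6]] = [[-1, 2], [2, -2]].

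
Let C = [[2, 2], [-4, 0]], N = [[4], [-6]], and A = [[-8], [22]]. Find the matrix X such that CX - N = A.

X = [[-4], [2]]

CX = A + N = [[-4], [16]].
C is on the left of X, so left-multiply by C⁻¹: X = C⁻¹(A + N).
det C = 8; the adjugate gives C⁻¹ = [[0, -1/4], [1/2, 1/4]].
X = C⁻¹(A + N) = [[-4], [2]].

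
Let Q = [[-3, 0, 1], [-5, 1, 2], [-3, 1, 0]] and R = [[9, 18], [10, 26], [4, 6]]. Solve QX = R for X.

Left-multiplying both sides by Q⁻¹ gives X = Q⁻¹R.
det Q = 4; the adjugate gives Q⁻¹ = [[-1/2, 1/4, -1/4], [-3/2, 3/4, 1/4], [-1/2, 3/4, -3/4]].
X = Q⁻¹R = [[-1/2, 1/4, -1/4], [-3/2, 3/4, 1/4], [-1/2, 3/4, -3/4]] · [[9, 18], [10, 26], [4, 6]] = [[-3, -4], [-5, -6], [0, 6]].

X = [[-3, -4], [-5, -6], [0, 6]]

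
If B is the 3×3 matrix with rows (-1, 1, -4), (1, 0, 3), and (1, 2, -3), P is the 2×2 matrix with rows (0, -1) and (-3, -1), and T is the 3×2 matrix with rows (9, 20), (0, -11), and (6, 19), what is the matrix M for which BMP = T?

Isolating M: multiply by B⁻¹ from the left and P⁻¹ from the right, so M = B⁻¹TP⁻¹.
B has determinant 4; B⁻¹ = [[-3/2, -5/4, 3/4], [3/2, 7/4, -1/4], [1/2, 3/4, -1/4]].
det P = -3, so P⁻¹ = [[1/3, -1/3], [-1, 0]].
B⁻¹T = [[-9, -2], [12, 6], [3, -3]].
M = (B⁻¹T)P⁻¹ = [[-1, 3], [-2, -4], [4, -1]].

M = [[-1, 3], [-2, -4], [4, -1]]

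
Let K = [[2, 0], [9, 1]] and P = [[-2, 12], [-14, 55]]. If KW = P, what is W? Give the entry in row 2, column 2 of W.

Since K multiplies W on the left, W = K⁻¹P.
det K = 2, so K⁻¹ = [[1/2, 0], [-9/2, 1]].
W = K⁻¹P = [[1/2, 0], [-9/2, 1]] · [[-2, 12], [-14, 55]] = [[-1, 6], [-5, 1]].

1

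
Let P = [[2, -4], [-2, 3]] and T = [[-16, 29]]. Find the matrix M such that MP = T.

M = [[-5, 3]]

P is on the right of M, so right-multiply by P⁻¹: M = TP⁻¹.
det P = -2; the adjugate gives P⁻¹ = [[-3/2, -2], [-1, -1]].
M = TP⁻¹ = [[-16, 29]] · [[-3/2, -2], [-1, -1]] = [[-5, 3]].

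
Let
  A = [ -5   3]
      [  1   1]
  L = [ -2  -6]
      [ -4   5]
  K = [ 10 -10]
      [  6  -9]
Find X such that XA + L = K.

XA = K − L = [[12, -4], [10, -14]].
A is on the right of X, so right-multiply by A⁻¹: X = (K − L)A⁻¹.
det A = -8; the adjugate gives A⁻¹ = [[-1/8, 3/8], [1/8, 5/8]].
X = (K − L)A⁻¹ = [[-2, 2], [-3, -5]].

X = [[-2, 2], [-3, -5]]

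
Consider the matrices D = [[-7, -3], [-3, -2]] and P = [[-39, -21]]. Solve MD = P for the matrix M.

M = [[3, 6]]

Right-multiplying both sides by D⁻¹ gives M = PD⁻¹.
det D = 5; the adjugate gives D⁻¹ = [[-2/5, 3/5], [3/5, -7/5]].
M = PD⁻¹ = [[-39, -21]] · [[-2/5, 3/5], [3/5, -7/5]] = [[3, 6]].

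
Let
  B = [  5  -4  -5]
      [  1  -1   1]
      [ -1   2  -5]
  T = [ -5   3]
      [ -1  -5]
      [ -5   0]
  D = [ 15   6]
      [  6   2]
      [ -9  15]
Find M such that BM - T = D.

M = [[-1, 3], [-5, 4], [1, -2]]

BM = D + T = [[10, 9], [5, -3], [-14, 15]].
B is on the left of M, so left-multiply by B⁻¹: M = B⁻¹(D + T).
B has determinant -6; B⁻¹ = [[-1/2, 5, 3/2], [-2/3, 5, 5/3], [-1/6, 1, 1/6]].
M = B⁻¹(D + T) = [[-1, 3], [-5, 4], [1, -2]].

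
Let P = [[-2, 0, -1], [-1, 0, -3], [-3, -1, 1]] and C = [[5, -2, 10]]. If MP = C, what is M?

M = [[-5, -1, 2]]

P is on the right of M, so right-multiply by P⁻¹: M = CP⁻¹.
det P = 5, so P⁻¹ = [[-3/5, 1/5, 0], [2, -1, -1], [1/5, -2/5, 0]].
M = CP⁻¹ = [[5, -2, 10]] · [[-3/5, 1/5, 0], [2, -1, -1], [1/5, -2/5, 0]] = [[-5, -1, 2]].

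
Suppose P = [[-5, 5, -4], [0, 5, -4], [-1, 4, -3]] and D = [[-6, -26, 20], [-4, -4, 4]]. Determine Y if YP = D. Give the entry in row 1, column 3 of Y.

P is on the right of Y, so right-multiply by P⁻¹: Y = DP⁻¹.
det P = -5; the adjugate gives P⁻¹ = [[-1/5, 1/5, 0], [-4/5, -11/5, 4], [-1, -3, 5]].
Y = DP⁻¹ = [[-6, -26, 20], [-4, -4, 4]] · [[-1/5, 1/5, 0], [-4/5, -11/5, 4], [-1, -3, 5]] = [[2, -4, -4], [0, -4, 4]].

-4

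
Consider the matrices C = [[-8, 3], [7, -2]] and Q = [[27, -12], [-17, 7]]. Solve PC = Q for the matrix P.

Right-multiplying both sides by C⁻¹ gives P = QC⁻¹.
det C = -5, so C⁻¹ = [[2/5, 3/5], [7/5, 8/5]].
P = QC⁻¹ = [[27, -12], [-17, 7]] · [[2/5, 3/5], [7/5, 8/5]] = [[-6, -3], [3, 1]].

P = [[-6, -3], [3, 1]]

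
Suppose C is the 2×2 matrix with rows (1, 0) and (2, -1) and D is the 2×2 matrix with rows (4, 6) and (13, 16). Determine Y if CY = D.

Y = [[4, 6], [-5, -4]]

C is on the left of Y, so left-multiply by C⁻¹: Y = C⁻¹D.
det C = -1, so C⁻¹ = [[1, 0], [2, -1]].
Y = C⁻¹D = [[1, 0], [2, -1]] · [[4, 6], [13, 16]] = [[4, 6], [-5, -4]].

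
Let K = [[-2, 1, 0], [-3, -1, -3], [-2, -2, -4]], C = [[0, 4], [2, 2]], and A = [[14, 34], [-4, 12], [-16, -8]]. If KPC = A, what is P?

P = [[0, -1], [5, 5], [-3, 0]]

P = K⁻¹AC⁻¹ (apply K⁻¹ on the left and C⁻¹ on the right).
det K = -2; the adjugate gives K⁻¹ = [[1, -2, 3/2], [3, -4, 3], [-2, 3, -5/2]].
C has determinant -8; C⁻¹ = [[-1/4, 1/2], [1/4, 0]].
K⁻¹A = [[-2, -2], [10, 30], [0, -12]].
P = (K⁻¹A)C⁻¹ = [[0, -1], [5, 5], [-3, 0]].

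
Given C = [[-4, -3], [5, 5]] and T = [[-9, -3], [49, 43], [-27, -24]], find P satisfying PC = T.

Right-multiplying both sides by C⁻¹ gives P = TC⁻¹.
det C = -5; the adjugate gives C⁻¹ = [[-1, -3/5], [1, 4/5]].
P = TC⁻¹ = [[-9, -3], [49, 43], [-27, -24]] · [[-1, -3/5], [1, 4/5]] = [[6, 3], [-6, 5], [3, -3]].

P = [[6, 3], [-6, 5], [3, -3]]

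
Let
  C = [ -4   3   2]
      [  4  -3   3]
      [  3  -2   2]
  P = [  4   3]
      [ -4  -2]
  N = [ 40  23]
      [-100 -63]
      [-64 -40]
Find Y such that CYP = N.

Y = [[2, 0], [5, -3], [-2, 1]]

Y = C⁻¹NP⁻¹ (apply C⁻¹ on the left and P⁻¹ on the right).
det C = 5, so C⁻¹ = [[0, -2, 3], [1/5, -14/5, 4], [1/5, 1/5, 0]].
det P = 4, so P⁻¹ = [[-1/2, -3/4], [1, 1]].
C⁻¹N = [[8, 6], [32, 21], [-12, -8]].
Y = (C⁻¹N)P⁻¹ = [[2, 0], [5, -3], [-2, 1]].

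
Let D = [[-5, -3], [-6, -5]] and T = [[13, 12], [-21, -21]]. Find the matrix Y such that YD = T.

Right-multiplying both sides by D⁻¹ gives Y = TD⁻¹.
det D = 7, so D⁻¹ = [[-5/7, 3/7], [6/7, -5/7]].
Y = TD⁻¹ = [[13, 12], [-21, -21]] · [[-5/7, 3/7], [6/7, -5/7]] = [[1, -3], [-3, 6]].

Y = [[1, -3], [-3, 6]]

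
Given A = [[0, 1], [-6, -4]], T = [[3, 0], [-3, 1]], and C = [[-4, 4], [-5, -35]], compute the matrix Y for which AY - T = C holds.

AY = C + T = [[-1, 4], [-8, -34]].
Left-multiplying both sides by A⁻¹ gives Y = A⁻¹(C + T).
det A = 6, so A⁻¹ = [[-2/3, -1/6], [1, 0]].
Y = A⁻¹(C + T) = [[2, 3], [-1, 4]].

Y = [[2, 3], [-1, 4]]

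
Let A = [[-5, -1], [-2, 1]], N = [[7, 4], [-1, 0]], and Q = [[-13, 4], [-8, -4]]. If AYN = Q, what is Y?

Y = [[0, -3], [-1, -5]]

Y = A⁻¹QN⁻¹ (apply A⁻¹ on the left and N⁻¹ on the right).
det A = -7; the adjugate gives A⁻¹ = [[-1/7, -1/7], [-2/7, 5/7]].
N has determinant 4; N⁻¹ = [[0, -1], [1/4, 7/4]].
A⁻¹Q = [[3, 0], [-2, -4]].
Y = (A⁻¹Q)N⁻¹ = [[0, -3], [-1, -5]].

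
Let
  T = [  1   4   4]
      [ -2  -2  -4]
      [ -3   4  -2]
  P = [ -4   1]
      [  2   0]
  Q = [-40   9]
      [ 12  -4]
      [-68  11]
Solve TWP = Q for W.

W = T⁻¹QP⁻¹ (apply T⁻¹ on the left and P⁻¹ on the right).
det T = -4; the adjugate gives T⁻¹ = [[-5, -6, 2], [-2, -5/2, 1], [7/2, 4, -3/2]].
P has determinant -2; P⁻¹ = [[0, 1/2], [1, 2]].
T⁻¹Q = [[-8, 1], [-18, 3], [10, -1]].
W = (T⁻¹Q)P⁻¹ = [[1, -2], [3, -3], [-1, 3]].

W = [[1, -2], [3, -3], [-1, 3]]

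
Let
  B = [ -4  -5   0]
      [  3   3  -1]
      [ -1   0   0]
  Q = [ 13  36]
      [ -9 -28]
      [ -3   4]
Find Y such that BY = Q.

Y = [[3, -4], [-5, -4], [3, 4]]

Left-multiplying both sides by B⁻¹ gives Y = B⁻¹Q.
det B = -5; the adjugate gives B⁻¹ = [[0, 0, -1], [-1/5, 0, 4/5], [-3/5, -1, -3/5]].
Y = B⁻¹Q = [[0, 0, -1], [-1/5, 0, 4/5], [-3/5, -1, -3/5]] · [[13, 36], [-9, -28], [-3, 4]] = [[3, -4], [-5, -4], [3, 4]].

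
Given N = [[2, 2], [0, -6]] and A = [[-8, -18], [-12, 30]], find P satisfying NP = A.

P = [[-6, -4], [2, -5]]

Since N multiplies P on the left, P = N⁻¹A.
N has determinant -12; N⁻¹ = [[1/2, 1/6], [0, -1/6]].
P = N⁻¹A = [[1/2, 1/6], [0, -1/6]] · [[-8, -18], [-12, 30]] = [[-6, -4], [2, -5]].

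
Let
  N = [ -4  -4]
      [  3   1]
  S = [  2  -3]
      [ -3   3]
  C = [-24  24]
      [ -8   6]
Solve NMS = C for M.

Left-multiply by N⁻¹ and right-multiply by S⁻¹: M = N⁻¹CS⁻¹.
det N = 8; the adjugate gives N⁻¹ = [[1/8, 1/2], [-3/8, -1/2]].
det S = -3, so S⁻¹ = [[-1, -1], [-1, -2/3]].
N⁻¹C = [[-7, 6], [13, -12]].
M = (N⁻¹C)S⁻¹ = [[1, 3], [-1, -5]].

M = [[1, 3], [-1, -5]]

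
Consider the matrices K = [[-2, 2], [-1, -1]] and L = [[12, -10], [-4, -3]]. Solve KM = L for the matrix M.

M = [[-1, 4], [5, -1]]

Since K multiplies M on the left, M = K⁻¹L.
det K = 4; the adjugate gives K⁻¹ = [[-1/4, -1/2], [1/4, -1/2]].
M = K⁻¹L = [[-1/4, -1/2], [1/4, -1/2]] · [[12, -10], [-4, -3]] = [[-1, 4], [5, -1]].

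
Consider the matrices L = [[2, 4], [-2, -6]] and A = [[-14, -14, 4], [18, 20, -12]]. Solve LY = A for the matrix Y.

L is on the left of Y, so left-multiply by L⁻¹: Y = L⁻¹A.
det L = -4; the adjugate gives L⁻¹ = [[3/2, 1], [-1/2, -1/2]].
Y = L⁻¹A = [[3/2, 1], [-1/2, -1/2]] · [[-14, -14, 4], [18, 20, -12]] = [[-3, -1, -6], [-2, -3, 4]].

Y = [[-3, -1, -6], [-2, -3, 4]]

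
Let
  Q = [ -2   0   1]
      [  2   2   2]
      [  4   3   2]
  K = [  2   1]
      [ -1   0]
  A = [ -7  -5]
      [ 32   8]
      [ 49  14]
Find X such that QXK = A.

X = [[3, 0], [0, -5], [1, -3]]

Left-multiply by Q⁻¹ and right-multiply by K⁻¹: X = Q⁻¹AK⁻¹.
det Q = 2; the adjugate gives Q⁻¹ = [[-1, 3/2, -1], [2, -4, 3], [-1, 3, -2]].
K has determinant 1; K⁻¹ = [[0, -1], [1, 2]].
Q⁻¹A = [[6, 3], [5, 0], [5, 1]].
X = (Q⁻¹A)K⁻¹ = [[3, 0], [0, -5], [1, -3]].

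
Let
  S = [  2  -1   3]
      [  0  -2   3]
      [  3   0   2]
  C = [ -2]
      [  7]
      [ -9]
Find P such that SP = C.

Since S multiplies P on the left, P = S⁻¹C.
S has determinant 1; S⁻¹ = [[-4, 2, 3], [9, -5, -6], [6, -3, -4]].
P = S⁻¹C = [[-4, 2, 3], [9, -5, -6], [6, -3, -4]] · [[-2], [7], [-9]] = [[-5], [1], [3]].

P = [[-5], [1], [3]]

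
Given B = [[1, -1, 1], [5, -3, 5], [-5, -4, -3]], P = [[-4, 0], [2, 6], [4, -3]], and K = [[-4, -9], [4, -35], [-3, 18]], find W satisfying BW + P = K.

BW = K − P = [[0, -9], [2, -41], [-7, 21]].
B is on the left of W, so left-multiply by B⁻¹: W = B⁻¹(K − P).
det B = 4; the adjugate gives B⁻¹ = [[29/4, -7/4, -1/2], [-5/2, 1/2, 0], [-35/4, 9/4, 1/2]].
W = B⁻¹(K − P) = [[0, -4], [1, 2], [1, -3]].

W = [[0, -4], [1, 2], [1, -3]]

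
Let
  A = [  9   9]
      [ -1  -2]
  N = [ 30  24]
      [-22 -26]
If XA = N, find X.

Since A sits to the right of X, X = NA⁻¹.
det A = -9; the adjugate gives A⁻¹ = [[2/9, 1], [-1/9, -1]].
X = NA⁻¹ = [[30, 24], [-22, -26]] · [[2/9, 1], [-1/9, -1]] = [[4, 6], [-2, 4]].

X = [[4, 6], [-2, 4]]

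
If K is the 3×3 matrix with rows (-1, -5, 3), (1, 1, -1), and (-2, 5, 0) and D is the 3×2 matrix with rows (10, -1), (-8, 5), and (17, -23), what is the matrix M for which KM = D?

M = [[-6, 4], [1, -3], [3, -4]]

Since K multiplies M on the left, M = K⁻¹D.
det K = 6, so K⁻¹ = [[5/6, 5/2, 1/3], [1/3, 1, 1/3], [7/6, 5/2, 2/3]].
M = K⁻¹D = [[5/6, 5/2, 1/3], [1/3, 1, 1/3], [7/6, 5/2, 2/3]] · [[10, -1], [-8, 5], [17, -23]] = [[-6, 4], [1, -3], [3, -4]].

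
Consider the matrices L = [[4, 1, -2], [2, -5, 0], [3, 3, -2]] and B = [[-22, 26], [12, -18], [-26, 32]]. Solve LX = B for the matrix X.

X = [[-4, 6], [-4, 6], [1, 2]]

Left-multiplying both sides by L⁻¹ gives X = L⁻¹B.
det L = 2; the adjugate gives L⁻¹ = [[5, -2, -5], [2, -1, -2], [21/2, -9/2, -11]].
X = L⁻¹B = [[5, -2, -5], [2, -1, -2], [21/2, -9/2, -11]] · [[-22, 26], [12, -18], [-26, 32]] = [[-4, 6], [-4, 6], [1, 2]].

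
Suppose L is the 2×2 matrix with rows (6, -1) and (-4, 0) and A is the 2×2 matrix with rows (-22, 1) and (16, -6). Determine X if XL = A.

X = [[-1, 4], [6, 5]]

L is on the right of X, so right-multiply by L⁻¹: X = AL⁻¹.
det L = -4, so L⁻¹ = [[0, -1/4], [-1, -3/2]].
X = AL⁻¹ = [[-22, 1], [16, -6]] · [[0, -1/4], [-1, -3/2]] = [[-1, 4], [6, 5]].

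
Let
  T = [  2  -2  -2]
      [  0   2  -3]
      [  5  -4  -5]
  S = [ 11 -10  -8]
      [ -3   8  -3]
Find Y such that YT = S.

Since T sits to the right of Y, Y = ST⁻¹.
T has determinant 6; T⁻¹ = [[-11/3, -1/3, 5/3], [-5/2, 0, 1], [-5/3, -1/3, 2/3]].
Y = ST⁻¹ = [[11, -10, -8], [-3, 8, -3]] · [[-11/3, -1/3, 5/3], [-5/2, 0, 1], [-5/3, -1/3, 2/3]] = [[-2, -1, 3], [-4, 2, 1]].

Y = [[-2, -1, 3], [-4, 2, 1]]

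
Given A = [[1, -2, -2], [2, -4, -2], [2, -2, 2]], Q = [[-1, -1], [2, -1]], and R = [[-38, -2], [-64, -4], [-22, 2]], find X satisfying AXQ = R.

X = A⁻¹RQ⁻¹ (apply A⁻¹ on the left and Q⁻¹ on the right).
A has determinant -4; A⁻¹ = [[3, -2, 1], [2, -3/2, 1/2], [-1, 1/2, 0]].
det Q = 3; the adjugate gives Q⁻¹ = [[-1/3, 1/3], [-2/3, -1/3]].
A⁻¹R = [[-8, 4], [9, 3], [6, 0]].
X = (A⁻¹R)Q⁻¹ = [[0, -4], [-5, 2], [-2, 2]].

X = [[0, -4], [-5, 2], [-2, 2]]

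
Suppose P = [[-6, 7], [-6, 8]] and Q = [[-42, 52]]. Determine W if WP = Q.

W = [[4, 3]]

Right-multiplying both sides by P⁻¹ gives W = QP⁻¹.
det P = -6, so P⁻¹ = [[-4/3, 7/6], [-1, 1]].
W = QP⁻¹ = [[-42, 52]] · [[-4/3, 7/6], [-1, 1]] = [[4, 3]].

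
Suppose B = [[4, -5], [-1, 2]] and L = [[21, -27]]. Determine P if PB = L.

Right-multiplying both sides by B⁻¹ gives P = LB⁻¹.
det B = 3, so B⁻¹ = [[2/3, 5/3], [1/3, 4/3]].
P = LB⁻¹ = [[21, -27]] · [[2/3, 5/3], [1/3, 4/3]] = [[5, -1]].

P = [[5, -1]]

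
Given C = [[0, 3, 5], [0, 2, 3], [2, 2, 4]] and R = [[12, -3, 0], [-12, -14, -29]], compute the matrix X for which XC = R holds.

C is on the right of X, so right-multiply by C⁻¹: X = RC⁻¹.
det C = -2; the adjugate gives C⁻¹ = [[-1, 1, 1/2], [-3, 5, 0], [2, -3, 0]].
X = RC⁻¹ = [[12, -3, 0], [-12, -14, -29]] · [[-1, 1, 1/2], [-3, 5, 0], [2, -3, 0]] = [[-3, -3, 6], [-4, 5, -6]].

X = [[-3, -3, 6], [-4, 5, -6]]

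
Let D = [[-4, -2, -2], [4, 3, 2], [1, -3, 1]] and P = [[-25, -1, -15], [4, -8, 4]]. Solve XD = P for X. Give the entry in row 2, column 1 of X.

Right-multiplying both sides by D⁻¹ gives X = PD⁻¹.
det D = -2; the adjugate gives D⁻¹ = [[-9/2, -4, -1], [1, 1, 0], [15/2, 7, 2]].
X = PD⁻¹ = [[-25, -1, -15], [4, -8, 4]] · [[-9/2, -4, -1], [1, 1, 0], [15/2, 7, 2]] = [[-1, -6, -5], [4, 4, 4]].

4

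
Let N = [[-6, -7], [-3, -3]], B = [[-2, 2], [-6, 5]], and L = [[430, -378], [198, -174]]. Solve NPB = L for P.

Isolating P: multiply by N⁻¹ from the left and B⁻¹ from the right, so P = N⁻¹LB⁻¹.
N has determinant -3; N⁻¹ = [[1, -7/3], [-1, 2]].
B has determinant 2; B⁻¹ = [[5/2, -1], [3, -1]].
N⁻¹L = [[-32, 28], [-34, 30]].
P = (N⁻¹L)B⁻¹ = [[4, 4], [5, 4]].

P = [[4, 4], [5, 4]]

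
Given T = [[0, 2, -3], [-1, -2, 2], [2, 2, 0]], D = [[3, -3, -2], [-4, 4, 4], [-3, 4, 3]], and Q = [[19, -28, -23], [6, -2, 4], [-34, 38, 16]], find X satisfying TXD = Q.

X = [[-4, 1, 2], [-5, -5, 0], [-2, -3, 3]]

X = T⁻¹QD⁻¹ (apply T⁻¹ on the left and D⁻¹ on the right).
T has determinant 2; T⁻¹ = [[-2, -3, -1], [2, 3, 3/2], [1, 2, 1]].
det D = -4; the adjugate gives D⁻¹ = [[1, -1/4, 1], [0, -3/4, 1], [1, 3/4, 0]].
T⁻¹Q = [[-22, 24, 18], [5, -5, -10], [-3, 6, 1]].
X = (T⁻¹Q)D⁻¹ = [[-4, 1, 2], [-5, -5, 0], [-2, -3, 3]].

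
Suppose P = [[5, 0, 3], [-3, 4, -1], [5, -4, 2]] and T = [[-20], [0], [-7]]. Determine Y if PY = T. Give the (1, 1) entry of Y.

P is on the left of Y, so left-multiply by P⁻¹: Y = P⁻¹T.
P has determinant -4; P⁻¹ = [[-1, 3, 3], [-1/4, 5/4, 1], [2, -5, -5]].
Y = P⁻¹T = [[-1, 3, 3], [-1/4, 5/4, 1], [2, -5, -5]] · [[-20], [0], [-7]] = [[-1], [-2], [-5]].

-1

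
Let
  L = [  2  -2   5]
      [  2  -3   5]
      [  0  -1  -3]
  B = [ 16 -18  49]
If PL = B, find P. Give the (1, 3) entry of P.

-3

Right-multiplying both sides by L⁻¹ gives P = BL⁻¹.
det L = 6; the adjugate gives L⁻¹ = [[7/3, -11/6, 5/6], [1, -1, 0], [-1/3, 1/3, -1/3]].
P = BL⁻¹ = [[16, -18, 49]] · [[7/3, -11/6, 5/6], [1, -1, 0], [-1/3, 1/3, -1/3]] = [[3, 5, -3]].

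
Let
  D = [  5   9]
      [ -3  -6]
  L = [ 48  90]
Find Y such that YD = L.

D is on the right of Y, so right-multiply by D⁻¹: Y = LD⁻¹.
det D = -3, so D⁻¹ = [[2, 3], [-1, -5/3]].
Y = LD⁻¹ = [[48, 90]] · [[2, 3], [-1, -5/3]] = [[6, -6]].

Y = [[6, -6]]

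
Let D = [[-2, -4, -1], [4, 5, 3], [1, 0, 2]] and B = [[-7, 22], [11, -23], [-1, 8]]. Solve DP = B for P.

D is on the left of P, so left-multiply by D⁻¹: P = D⁻¹B.
det D = 5; the adjugate gives D⁻¹ = [[2, 8/5, -7/5], [-1, -3/5, 2/5], [-1, -4/5, 6/5]].
P = D⁻¹B = [[2, 8/5, -7/5], [-1, -3/5, 2/5], [-1, -4/5, 6/5]] · [[-7, 22], [11, -23], [-1, 8]] = [[5, -4], [0, -5], [-3, 6]].

P = [[5, -4], [0, -5], [-3, 6]]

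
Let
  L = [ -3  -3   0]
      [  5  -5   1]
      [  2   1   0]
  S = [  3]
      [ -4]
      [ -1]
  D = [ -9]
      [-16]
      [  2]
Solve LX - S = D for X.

LX = D + S = [[-6], [-20], [1]].
Left-multiplying both sides by L⁻¹ gives X = L⁻¹(D + S).
L has determinant -3; L⁻¹ = [[1/3, 0, 1], [-2/3, 0, -1], [-5, 1, -10]].
X = L⁻¹(D + S) = [[-1], [3], [0]].

X = [[-1], [3], [0]]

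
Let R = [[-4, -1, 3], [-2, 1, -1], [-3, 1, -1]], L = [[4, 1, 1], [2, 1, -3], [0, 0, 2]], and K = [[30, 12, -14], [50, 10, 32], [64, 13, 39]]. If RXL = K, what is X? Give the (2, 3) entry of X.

4

Left-multiply by R⁻¹ and right-multiply by L⁻¹: X = R⁻¹KL⁻¹.
det R = 2, so R⁻¹ = [[0, 1, -1], [1/2, 13/2, -5], [1/2, 7/2, -3]].
det L = 4, so L⁻¹ = [[1/2, -1/2, -1], [-1, 2, 7/2], [0, 0, 1/2]].
R⁻¹K = [[-14, -3, -7], [20, 6, 6], [-2, 2, -12]].
X = (R⁻¹K)L⁻¹ = [[-4, 1, 0], [4, 2, 4], [-3, 5, 3]].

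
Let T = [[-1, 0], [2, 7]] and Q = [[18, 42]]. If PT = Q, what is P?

Since T sits to the right of P, P = QT⁻¹.
det T = -7; the adjugate gives T⁻¹ = [[-1, 0], [2/7, 1/7]].
P = QT⁻¹ = [[18, 42]] · [[-1, 0], [2/7, 1/7]] = [[-6, 6]].

P = [[-6, 6]]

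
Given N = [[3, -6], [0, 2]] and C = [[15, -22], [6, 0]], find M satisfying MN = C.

N is on the right of M, so right-multiply by N⁻¹: M = CN⁻¹.
det N = 6, so N⁻¹ = [[1/3, 1], [0, 1/2]].
M = CN⁻¹ = [[15, -22], [6, 0]] · [[1/3, 1], [0, 1/2]] = [[5, 4], [2, 6]].

M = [[5, 4], [2, 6]]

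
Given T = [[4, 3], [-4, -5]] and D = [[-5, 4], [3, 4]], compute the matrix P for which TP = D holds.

P = [[-2, 4], [1, -4]]

T is on the left of P, so left-multiply by T⁻¹: P = T⁻¹D.
T has determinant -8; T⁻¹ = [[5/8, 3/8], [-1/2, -1/2]].
P = T⁻¹D = [[5/8, 3/8], [-1/2, -1/2]] · [[-5, 4], [3, 4]] = [[-2, 4], [1, -4]].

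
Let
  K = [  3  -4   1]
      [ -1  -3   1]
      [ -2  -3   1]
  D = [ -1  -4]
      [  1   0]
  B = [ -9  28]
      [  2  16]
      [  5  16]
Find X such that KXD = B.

X = [[0, -3], [3, 2], [5, 1]]

Left-multiply by K⁻¹ and right-multiply by D⁻¹: X = K⁻¹BD⁻¹.
det K = 1, so K⁻¹ = [[0, 1, -1], [-1, 5, -4], [-3, 17, -13]].
D has determinant 4; D⁻¹ = [[0, 1], [-1/4, -1/4]].
K⁻¹B = [[-3, 0], [-1, -12], [-4, -20]].
X = (K⁻¹B)D⁻¹ = [[0, -3], [3, 2], [5, 1]].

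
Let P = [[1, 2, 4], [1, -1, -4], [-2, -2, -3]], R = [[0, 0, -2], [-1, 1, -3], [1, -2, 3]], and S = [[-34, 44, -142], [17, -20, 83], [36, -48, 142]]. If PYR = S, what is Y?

Y = [[0, 4, -4], [4, 2, 1], [3, 4, -2]]

Y = P⁻¹SR⁻¹ (apply P⁻¹ on the left and R⁻¹ on the right).
det P = 1, so P⁻¹ = [[-5, -2, -4], [11, 5, 8], [-4, -2, -3]].
det R = -2, so R⁻¹ = [[3/2, -2, -1], [0, -1, -1], [-1/2, 0, 0]].
P⁻¹S = [[-8, 12, -24], [-1, 0, -11], [-6, 8, -24]].
Y = (P⁻¹S)R⁻¹ = [[0, 4, -4], [4, 2, 1], [3, 4, -2]].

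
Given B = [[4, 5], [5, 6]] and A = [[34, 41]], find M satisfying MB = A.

Right-multiplying both sides by B⁻¹ gives M = AB⁻¹.
B has determinant -1; B⁻¹ = [[-6, 5], [5, -4]].
M = AB⁻¹ = [[34, 41]] · [[-6, 5], [5, -4]] = [[1, 6]].

M = [[1, 6]]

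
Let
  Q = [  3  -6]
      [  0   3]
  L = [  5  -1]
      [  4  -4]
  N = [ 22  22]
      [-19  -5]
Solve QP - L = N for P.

QP = N + L = [[27, 21], [-15, -9]].
Since Q multiplies P on the left, P = Q⁻¹(N + L).
det Q = 9; the adjugate gives Q⁻¹ = [[1/3, 2/3], [0, 1/3]].
P = Q⁻¹(N + L) = [[-1, 1], [-5, -3]].

P = [[-1, 1], [-5, -3]]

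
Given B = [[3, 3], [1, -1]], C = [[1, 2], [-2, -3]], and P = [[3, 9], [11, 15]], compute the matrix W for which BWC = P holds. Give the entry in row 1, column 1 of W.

0

Left-multiply by B⁻¹ and right-multiply by C⁻¹: W = B⁻¹PC⁻¹.
B has determinant -6; B⁻¹ = [[1/6, 1/2], [1/6, -1/2]].
det C = 1, so C⁻¹ = [[-3, -2], [2, 1]].
B⁻¹P = [[6, 9], [-5, -6]].
W = (B⁻¹P)C⁻¹ = [[0, -3], [3, 4]].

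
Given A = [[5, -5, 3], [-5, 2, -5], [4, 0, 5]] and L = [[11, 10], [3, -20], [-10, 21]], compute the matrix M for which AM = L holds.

A is on the left of M, so left-multiply by A⁻¹: M = A⁻¹L.
det A = 1; the adjugate gives A⁻¹ = [[10, 25, 19], [5, 13, 10], [-8, -20, -15]].
M = A⁻¹L = [[10, 25, 19], [5, 13, 10], [-8, -20, -15]] · [[11, 10], [3, -20], [-10, 21]] = [[-5, -1], [-6, 0], [2, 5]].

M = [[-5, -1], [-6, 0], [2, 5]]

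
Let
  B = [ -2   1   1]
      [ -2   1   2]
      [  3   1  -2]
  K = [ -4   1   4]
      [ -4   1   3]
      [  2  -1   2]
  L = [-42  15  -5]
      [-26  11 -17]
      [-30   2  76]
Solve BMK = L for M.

M = [[4, -5, 4], [3, 5, -1], [0, -4, 0]]

M = B⁻¹LK⁻¹ (apply B⁻¹ on the left and K⁻¹ on the right).
B has determinant 5; B⁻¹ = [[-4/5, 3/5, 1/5], [2/5, 1/5, 2/5], [-1, 1, 0]].
K has determinant 2; K⁻¹ = [[5/2, -3, -1/2], [7, -8, -2], [1, -1, 0]].
B⁻¹L = [[12, -5, 9], [-34, 9, 25], [16, -4, -12]].
M = (B⁻¹L)K⁻¹ = [[4, -5, 4], [3, 5, -1], [0, -4, 0]].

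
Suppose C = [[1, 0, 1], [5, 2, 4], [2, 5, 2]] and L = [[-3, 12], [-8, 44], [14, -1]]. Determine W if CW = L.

C is on the left of W, so left-multiply by C⁻¹: W = C⁻¹L.
C has determinant 5; C⁻¹ = [[-16/5, 1, -2/5], [-2/5, 0, 1/5], [21/5, -1, 2/5]].
W = C⁻¹L = [[-16/5, 1, -2/5], [-2/5, 0, 1/5], [21/5, -1, 2/5]] · [[-3, 12], [-8, 44], [14, -1]] = [[-4, 6], [4, -5], [1, 6]].

W = [[-4, 6], [4, -5], [1, 6]]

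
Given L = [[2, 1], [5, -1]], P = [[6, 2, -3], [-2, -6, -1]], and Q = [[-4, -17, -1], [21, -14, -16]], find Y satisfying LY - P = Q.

Y = [[3, -5, -3], [-4, -5, 2]]

LY = Q + P = [[2, -15, -4], [19, -20, -17]].
L is on the left of Y, so left-multiply by L⁻¹: Y = L⁻¹(Q + P).
det L = -7; the adjugate gives L⁻¹ = [[1/7, 1/7], [5/7, -2/7]].
Y = L⁻¹(Q + P) = [[3, -5, -3], [-4, -5, 2]].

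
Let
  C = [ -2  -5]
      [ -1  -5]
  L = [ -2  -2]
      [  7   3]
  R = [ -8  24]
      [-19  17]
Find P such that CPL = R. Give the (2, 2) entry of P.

2

P = C⁻¹RL⁻¹ (apply C⁻¹ on the left and L⁻¹ on the right).
det C = 5; the adjugate gives C⁻¹ = [[-1, 1], [1/5, -2/5]].
L has determinant 8; L⁻¹ = [[3/8, 1/4], [-7/8, -1/4]].
C⁻¹R = [[-11, -7], [6, -2]].
P = (C⁻¹R)L⁻¹ = [[2, -1], [4, 2]].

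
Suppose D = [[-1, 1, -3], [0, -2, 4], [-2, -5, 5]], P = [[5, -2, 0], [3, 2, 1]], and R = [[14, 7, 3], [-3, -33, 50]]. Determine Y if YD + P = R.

Y = [[-1, 5, -4], [-4, 3, 5]]

YD = R − P = [[9, 9, 3], [-6, -35, 49]].
Since D sits to the right of Y, Y = (R − P)D⁻¹.
D has determinant -6; D⁻¹ = [[-5/3, -5/3, 1/3], [4/3, 11/6, -2/3], [2/3, 7/6, -1/3]].
Y = (R − P)D⁻¹ = [[-1, 5, -4], [-4, 3, 5]].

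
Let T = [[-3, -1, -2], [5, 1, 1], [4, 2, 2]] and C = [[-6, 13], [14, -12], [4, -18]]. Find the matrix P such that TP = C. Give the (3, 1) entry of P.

0

Left-multiplying both sides by T⁻¹ gives P = T⁻¹C.
det T = -6; the adjugate gives T⁻¹ = [[0, 1/3, -1/6], [1, -1/3, 7/6], [-1, -1/3, -1/3]].
P = T⁻¹C = [[0, 1/3, -1/6], [1, -1/3, 7/6], [-1, -1/3, -1/3]] · [[-6, 13], [14, -12], [4, -18]] = [[4, -1], [-6, -4], [0, -3]].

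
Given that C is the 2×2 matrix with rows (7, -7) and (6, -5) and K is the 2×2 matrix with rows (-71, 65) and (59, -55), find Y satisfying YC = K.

Since C sits to the right of Y, Y = KC⁻¹.
det C = 7; the adjugate gives C⁻¹ = [[-5/7, 1], [-6/7, 1]].
Y = KC⁻¹ = [[-71, 65], [59, -55]] · [[-5/7, 1], [-6/7, 1]] = [[-5, -6], [5, 4]].

Y = [[-5, -6], [5, 4]]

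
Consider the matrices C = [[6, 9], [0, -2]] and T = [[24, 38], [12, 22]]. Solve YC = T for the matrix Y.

Y = [[4, -1], [2, -2]]

Right-multiplying both sides by C⁻¹ gives Y = TC⁻¹.
C has determinant -12; C⁻¹ = [[1/6, 3/4], [0, -1/2]].
Y = TC⁻¹ = [[24, 38], [12, 22]] · [[1/6, 3/4], [0, -1/2]] = [[4, -1], [2, -2]].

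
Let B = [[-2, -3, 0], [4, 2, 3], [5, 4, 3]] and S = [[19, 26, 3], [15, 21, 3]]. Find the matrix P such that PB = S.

Right-multiplying both sides by B⁻¹ gives P = SB⁻¹.
B has determinant 3; B⁻¹ = [[-2, 3, -3], [1, -2, 2], [2, -7/3, 8/3]].
P = SB⁻¹ = [[19, 26, 3], [15, 21, 3]] · [[-2, 3, -3], [1, -2, 2], [2, -7/3, 8/3]] = [[-6, -2, 3], [-3, -4, 5]].

P = [[-6, -2, 3], [-3, -4, 5]]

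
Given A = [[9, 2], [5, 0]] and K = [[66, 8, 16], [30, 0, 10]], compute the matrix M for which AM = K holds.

Left-multiplying both sides by A⁻¹ gives M = A⁻¹K.
A has determinant -10; A⁻¹ = [[0, 1/5], [1/2, -9/10]].
M = A⁻¹K = [[0, 1/5], [1/2, -9/10]] · [[66, 8, 16], [30, 0, 10]] = [[6, 0, 2], [6, 4, -1]].

M = [[6, 0, 2], [6, 4, -1]]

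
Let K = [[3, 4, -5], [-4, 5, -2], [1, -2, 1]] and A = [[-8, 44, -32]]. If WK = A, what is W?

Since K sits to the right of W, W = AK⁻¹.
det K = -4, so K⁻¹ = [[-1/4, -3/2, -17/4], [-1/2, -2, -13/2], [-3/4, -5/2, -31/4]].
W = AK⁻¹ = [[-8, 44, -32]] · [[-1/4, -3/2, -17/4], [-1/2, -2, -13/2], [-3/4, -5/2, -31/4]] = [[4, 4, -4]].

W = [[4, 4, -4]]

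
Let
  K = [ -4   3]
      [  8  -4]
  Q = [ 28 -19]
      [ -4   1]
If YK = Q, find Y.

K is on the right of Y, so right-multiply by K⁻¹: Y = QK⁻¹.
det K = -8; the adjugate gives K⁻¹ = [[1/2, 3/8], [1, 1/2]].
Y = QK⁻¹ = [[28, -19], [-4, 1]] · [[1/2, 3/8], [1, 1/2]] = [[-5, 1], [-1, -1]].

Y = [[-5, 1], [-1, -1]]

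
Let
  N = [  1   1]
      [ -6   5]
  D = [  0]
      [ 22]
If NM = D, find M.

M = [[-2], [2]]

N is on the left of M, so left-multiply by N⁻¹: M = N⁻¹D.
N has determinant 11; N⁻¹ = [[5/11, -1/11], [6/11, 1/11]].
M = N⁻¹D = [[5/11, -1/11], [6/11, 1/11]] · [[0], [22]] = [[-2], [2]].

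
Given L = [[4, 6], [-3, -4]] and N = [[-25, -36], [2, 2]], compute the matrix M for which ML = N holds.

M = [[-4, 3], [-1, -2]]

Since L sits to the right of M, M = NL⁻¹.
det L = 2; the adjugate gives L⁻¹ = [[-2, -3], [3/2, 2]].
M = NL⁻¹ = [[-25, -36], [2, 2]] · [[-2, -3], [3/2, 2]] = [[-4, 3], [-1, -2]].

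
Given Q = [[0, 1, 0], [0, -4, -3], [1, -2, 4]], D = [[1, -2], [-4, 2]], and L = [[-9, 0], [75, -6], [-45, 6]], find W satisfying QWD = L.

W = [[5, 4], [3, 3], [3, 4]]

Isolating W: multiply by Q⁻¹ from the left and D⁻¹ from the right, so W = Q⁻¹LD⁻¹.
det Q = -3; the adjugate gives Q⁻¹ = [[22/3, 4/3, 1], [1, 0, 0], [-4/3, -1/3, 0]].
det D = -6, so D⁻¹ = [[-1/3, -1/3], [-2/3, -1/6]].
Q⁻¹L = [[-11, -2], [-9, 0], [-13, 2]].
W = (Q⁻¹L)D⁻¹ = [[5, 4], [3, 3], [3, 4]].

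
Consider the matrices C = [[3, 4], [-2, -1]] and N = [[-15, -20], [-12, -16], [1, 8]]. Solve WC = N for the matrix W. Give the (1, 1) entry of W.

-5

C is on the right of W, so right-multiply by C⁻¹: W = NC⁻¹.
det C = 5; the adjugate gives C⁻¹ = [[-1/5, -4/5], [2/5, 3/5]].
W = NC⁻¹ = [[-15, -20], [-12, -16], [1, 8]] · [[-1/5, -4/5], [2/5, 3/5]] = [[-5, 0], [-4, 0], [3, 4]].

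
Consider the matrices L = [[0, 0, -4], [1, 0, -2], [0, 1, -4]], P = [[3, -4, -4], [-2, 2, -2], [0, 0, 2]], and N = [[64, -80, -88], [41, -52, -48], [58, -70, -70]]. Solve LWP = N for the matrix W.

Left-multiply by L⁻¹ and right-multiply by P⁻¹: W = L⁻¹NP⁻¹.
det L = -4, so L⁻¹ = [[-1/2, 1, 0], [-1, 0, 1], [-1/4, 0, 0]].
det P = -4; the adjugate gives P⁻¹ = [[-1, -2, -4], [-1, -3/2, -7/2], [0, 0, 1/2]].
L⁻¹N = [[9, -12, -4], [-6, 10, 18], [-16, 20, 22]].
W = (L⁻¹N)P⁻¹ = [[3, 0, 4], [-4, -3, -2], [-4, 2, 5]].

W = [[3, 0, 4], [-4, -3, -2], [-4, 2, 5]]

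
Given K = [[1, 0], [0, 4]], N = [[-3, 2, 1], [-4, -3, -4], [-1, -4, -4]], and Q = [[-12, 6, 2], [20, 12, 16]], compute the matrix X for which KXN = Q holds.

X = [[2, 2, -2], [-4, 3, -5]]

X = K⁻¹QN⁻¹ (apply K⁻¹ on the left and N⁻¹ on the right).
det K = 4; the adjugate gives K⁻¹ = [[1, 0], [0, 1/4]].
det N = 1; the adjugate gives N⁻¹ = [[-4, 4, -5], [-12, 13, -16], [13, -14, 17]].
K⁻¹Q = [[-12, 6, 2], [5, 3, 4]].
X = (K⁻¹Q)N⁻¹ = [[2, 2, -2], [-4, 3, -5]].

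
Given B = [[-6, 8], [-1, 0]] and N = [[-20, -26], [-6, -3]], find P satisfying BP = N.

Since B multiplies P on the left, P = B⁻¹N.
det B = 8; the adjugate gives B⁻¹ = [[0, -1], [1/8, -3/4]].
P = B⁻¹N = [[0, -1], [1/8, -3/4]] · [[-20, -26], [-6, -3]] = [[6, 3], [2, -1]].

P = [[6, 3], [2, -1]]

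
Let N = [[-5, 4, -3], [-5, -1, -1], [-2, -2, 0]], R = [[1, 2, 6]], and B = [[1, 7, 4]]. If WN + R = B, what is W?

W = [[1, -1, 0]]

WN = B − R = [[0, 5, -2]].
N is on the right of W, so right-multiply by N⁻¹: W = (B − R)N⁻¹.
det N = -6, so N⁻¹ = [[1/3, -1, 7/6], [-1/3, 1, -5/3], [-4/3, 3, -25/6]].
W = (B − R)N⁻¹ = [[1, -1, 0]].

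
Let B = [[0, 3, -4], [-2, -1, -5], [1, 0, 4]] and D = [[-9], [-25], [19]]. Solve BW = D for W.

W = [[-5], [5], [6]]

Left-multiplying both sides by B⁻¹ gives W = B⁻¹D.
B has determinant 5; B⁻¹ = [[-4/5, -12/5, -19/5], [3/5, 4/5, 8/5], [1/5, 3/5, 6/5]].
W = B⁻¹D = [[-4/5, -12/5, -19/5], [3/5, 4/5, 8/5], [1/5, 3/5, 6/5]] · [[-9], [-25], [19]] = [[-5], [5], [6]].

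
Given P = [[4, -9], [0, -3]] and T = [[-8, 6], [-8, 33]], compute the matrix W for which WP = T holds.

W = [[-2, 4], [-2, -5]]

Since P sits to the right of W, W = TP⁻¹.
det P = -12; the adjugate gives P⁻¹ = [[1/4, -3/4], [0, -1/3]].
W = TP⁻¹ = [[-8, 6], [-8, 33]] · [[1/4, -3/4], [0, -1/3]] = [[-2, 4], [-2, -5]].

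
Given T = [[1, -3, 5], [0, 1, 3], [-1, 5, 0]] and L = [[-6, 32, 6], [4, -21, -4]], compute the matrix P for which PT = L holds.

P = [[0, 2, 6], [1, -3, -3]]

T is on the right of P, so right-multiply by T⁻¹: P = LT⁻¹.
det T = -1; the adjugate gives T⁻¹ = [[15, -25, 14], [3, -5, 3], [-1, 2, -1]].
P = LT⁻¹ = [[-6, 32, 6], [4, -21, -4]] · [[15, -25, 14], [3, -5, 3], [-1, 2, -1]] = [[0, 2, 6], [1, -3, -3]].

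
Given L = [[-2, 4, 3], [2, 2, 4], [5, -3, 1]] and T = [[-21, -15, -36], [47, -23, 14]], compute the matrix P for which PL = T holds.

P = [[-3, -6, -3], [-5, 6, 5]]

Right-multiplying both sides by L⁻¹ gives P = TL⁻¹.
L has determinant -4; L⁻¹ = [[-7/2, 13/4, -5/2], [-9/2, 17/4, -7/2], [4, -7/2, 3]].
P = TL⁻¹ = [[-21, -15, -36], [47, -23, 14]] · [[-7/2, 13/4, -5/2], [-9/2, 17/4, -7/2], [4, -7/2, 3]] = [[-3, -6, -3], [-5, 6, 5]].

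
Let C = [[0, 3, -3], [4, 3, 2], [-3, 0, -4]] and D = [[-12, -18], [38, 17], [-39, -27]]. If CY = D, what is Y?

Left-multiplying both sides by C⁻¹ gives Y = C⁻¹D.
det C = 3, so C⁻¹ = [[-4, 4, 5], [10/3, -3, -4], [3, -3, -4]].
Y = C⁻¹D = [[-4, 4, 5], [10/3, -3, -4], [3, -3, -4]] · [[-12, -18], [38, 17], [-39, -27]] = [[5, 5], [2, -3], [6, 3]].

Y = [[5, 5], [2, -3], [6, 3]]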